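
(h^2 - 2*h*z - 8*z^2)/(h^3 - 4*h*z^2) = (-h + 4*z)/(h*(-h + 2*z))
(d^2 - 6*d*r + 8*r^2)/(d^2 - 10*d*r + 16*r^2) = (-d + 4*r)/(-d + 8*r)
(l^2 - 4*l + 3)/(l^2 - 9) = (l - 1)/(l + 3)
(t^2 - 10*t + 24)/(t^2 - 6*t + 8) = (t - 6)/(t - 2)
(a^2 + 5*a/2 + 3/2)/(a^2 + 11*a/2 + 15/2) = (2*a^2 + 5*a + 3)/(2*a^2 + 11*a + 15)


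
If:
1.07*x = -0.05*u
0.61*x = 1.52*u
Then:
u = 0.00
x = 0.00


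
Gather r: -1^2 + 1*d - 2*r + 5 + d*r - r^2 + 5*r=d - r^2 + r*(d + 3) + 4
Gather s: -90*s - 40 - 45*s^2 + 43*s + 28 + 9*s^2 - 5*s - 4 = -36*s^2 - 52*s - 16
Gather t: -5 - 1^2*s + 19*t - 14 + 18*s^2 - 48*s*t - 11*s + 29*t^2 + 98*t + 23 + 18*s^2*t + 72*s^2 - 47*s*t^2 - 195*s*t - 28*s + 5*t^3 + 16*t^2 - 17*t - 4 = 90*s^2 - 40*s + 5*t^3 + t^2*(45 - 47*s) + t*(18*s^2 - 243*s + 100)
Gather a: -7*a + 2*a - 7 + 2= -5*a - 5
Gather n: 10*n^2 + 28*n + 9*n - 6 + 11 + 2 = 10*n^2 + 37*n + 7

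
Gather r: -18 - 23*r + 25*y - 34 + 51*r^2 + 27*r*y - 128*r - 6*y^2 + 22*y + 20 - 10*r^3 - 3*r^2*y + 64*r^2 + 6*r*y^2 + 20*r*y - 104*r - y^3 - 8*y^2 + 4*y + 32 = -10*r^3 + r^2*(115 - 3*y) + r*(6*y^2 + 47*y - 255) - y^3 - 14*y^2 + 51*y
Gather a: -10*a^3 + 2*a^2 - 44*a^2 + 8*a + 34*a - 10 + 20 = -10*a^3 - 42*a^2 + 42*a + 10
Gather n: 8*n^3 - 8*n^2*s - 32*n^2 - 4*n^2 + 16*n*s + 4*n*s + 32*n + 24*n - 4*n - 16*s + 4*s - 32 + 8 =8*n^3 + n^2*(-8*s - 36) + n*(20*s + 52) - 12*s - 24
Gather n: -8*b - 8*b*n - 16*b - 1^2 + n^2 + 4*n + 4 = -24*b + n^2 + n*(4 - 8*b) + 3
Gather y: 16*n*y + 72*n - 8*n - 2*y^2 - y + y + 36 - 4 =16*n*y + 64*n - 2*y^2 + 32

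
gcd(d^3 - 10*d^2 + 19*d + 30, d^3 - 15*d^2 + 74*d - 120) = d^2 - 11*d + 30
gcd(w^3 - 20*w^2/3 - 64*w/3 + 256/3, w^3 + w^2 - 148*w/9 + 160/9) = w - 8/3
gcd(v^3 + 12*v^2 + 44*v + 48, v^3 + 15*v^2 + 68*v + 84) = v^2 + 8*v + 12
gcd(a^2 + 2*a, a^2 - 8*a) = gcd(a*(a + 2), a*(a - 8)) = a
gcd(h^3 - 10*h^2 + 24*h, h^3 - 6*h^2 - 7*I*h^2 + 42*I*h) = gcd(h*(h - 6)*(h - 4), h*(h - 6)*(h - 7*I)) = h^2 - 6*h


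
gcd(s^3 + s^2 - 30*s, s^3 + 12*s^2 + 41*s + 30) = s + 6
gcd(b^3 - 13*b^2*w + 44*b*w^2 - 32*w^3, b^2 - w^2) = -b + w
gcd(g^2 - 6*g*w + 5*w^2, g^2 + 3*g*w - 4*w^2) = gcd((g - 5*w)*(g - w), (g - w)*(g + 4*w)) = -g + w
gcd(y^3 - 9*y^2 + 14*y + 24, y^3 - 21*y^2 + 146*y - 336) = y - 6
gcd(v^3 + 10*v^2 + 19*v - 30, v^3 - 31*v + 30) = v^2 + 5*v - 6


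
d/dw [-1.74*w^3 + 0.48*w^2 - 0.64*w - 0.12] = -5.22*w^2 + 0.96*w - 0.64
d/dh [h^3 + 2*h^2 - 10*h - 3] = 3*h^2 + 4*h - 10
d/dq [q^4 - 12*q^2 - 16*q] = 4*q^3 - 24*q - 16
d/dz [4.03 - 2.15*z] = -2.15000000000000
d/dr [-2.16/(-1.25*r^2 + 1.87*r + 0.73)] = (4.0392 - 5.4*r)/(-1.25*r^2 + 1.87*r + 0.73)^2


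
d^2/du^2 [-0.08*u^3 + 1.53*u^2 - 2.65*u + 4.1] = 3.06 - 0.48*u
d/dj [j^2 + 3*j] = 2*j + 3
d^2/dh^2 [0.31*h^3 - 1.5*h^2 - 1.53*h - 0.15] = 1.86*h - 3.0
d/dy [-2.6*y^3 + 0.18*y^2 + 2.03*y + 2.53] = -7.8*y^2 + 0.36*y + 2.03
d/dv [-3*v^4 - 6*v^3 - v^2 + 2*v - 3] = -12*v^3 - 18*v^2 - 2*v + 2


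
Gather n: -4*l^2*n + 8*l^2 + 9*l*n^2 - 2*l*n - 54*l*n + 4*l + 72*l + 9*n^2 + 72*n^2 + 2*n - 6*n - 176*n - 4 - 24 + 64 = 8*l^2 + 76*l + n^2*(9*l + 81) + n*(-4*l^2 - 56*l - 180) + 36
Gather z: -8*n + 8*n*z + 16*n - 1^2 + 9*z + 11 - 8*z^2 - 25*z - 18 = 8*n - 8*z^2 + z*(8*n - 16) - 8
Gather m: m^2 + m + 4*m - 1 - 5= m^2 + 5*m - 6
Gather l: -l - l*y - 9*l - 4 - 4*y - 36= l*(-y - 10) - 4*y - 40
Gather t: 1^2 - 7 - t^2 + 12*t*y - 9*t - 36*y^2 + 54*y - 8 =-t^2 + t*(12*y - 9) - 36*y^2 + 54*y - 14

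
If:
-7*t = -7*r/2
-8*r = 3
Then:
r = -3/8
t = -3/16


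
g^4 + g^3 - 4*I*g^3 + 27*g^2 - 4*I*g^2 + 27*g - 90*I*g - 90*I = (g + 1)*(g - 6*I)*(g - 3*I)*(g + 5*I)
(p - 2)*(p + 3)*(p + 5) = p^3 + 6*p^2 - p - 30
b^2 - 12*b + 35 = (b - 7)*(b - 5)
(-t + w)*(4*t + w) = -4*t^2 + 3*t*w + w^2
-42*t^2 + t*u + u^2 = (-6*t + u)*(7*t + u)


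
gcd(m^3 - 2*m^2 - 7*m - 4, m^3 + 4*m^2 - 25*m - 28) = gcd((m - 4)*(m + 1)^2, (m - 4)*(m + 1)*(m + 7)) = m^2 - 3*m - 4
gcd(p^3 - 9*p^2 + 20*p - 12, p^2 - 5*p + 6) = p - 2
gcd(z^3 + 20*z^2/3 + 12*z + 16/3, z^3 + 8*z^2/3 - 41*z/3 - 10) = z + 2/3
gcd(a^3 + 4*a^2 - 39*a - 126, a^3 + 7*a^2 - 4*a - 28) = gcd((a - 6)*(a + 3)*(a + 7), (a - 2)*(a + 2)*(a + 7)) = a + 7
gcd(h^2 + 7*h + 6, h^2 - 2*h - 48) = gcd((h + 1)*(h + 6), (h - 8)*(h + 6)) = h + 6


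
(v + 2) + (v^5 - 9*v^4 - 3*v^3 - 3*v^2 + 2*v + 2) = v^5 - 9*v^4 - 3*v^3 - 3*v^2 + 3*v + 4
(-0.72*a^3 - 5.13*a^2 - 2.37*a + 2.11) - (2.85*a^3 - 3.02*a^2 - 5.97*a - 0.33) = -3.57*a^3 - 2.11*a^2 + 3.6*a + 2.44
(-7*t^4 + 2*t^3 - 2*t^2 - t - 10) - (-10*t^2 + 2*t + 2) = -7*t^4 + 2*t^3 + 8*t^2 - 3*t - 12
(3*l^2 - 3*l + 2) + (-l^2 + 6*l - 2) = 2*l^2 + 3*l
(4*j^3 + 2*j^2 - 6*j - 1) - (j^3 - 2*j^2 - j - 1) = 3*j^3 + 4*j^2 - 5*j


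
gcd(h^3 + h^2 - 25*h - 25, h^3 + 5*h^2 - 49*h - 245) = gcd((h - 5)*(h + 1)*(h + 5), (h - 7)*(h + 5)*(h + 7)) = h + 5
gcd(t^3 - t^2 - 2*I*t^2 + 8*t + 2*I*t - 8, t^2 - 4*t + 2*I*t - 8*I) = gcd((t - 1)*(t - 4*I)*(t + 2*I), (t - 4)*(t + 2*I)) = t + 2*I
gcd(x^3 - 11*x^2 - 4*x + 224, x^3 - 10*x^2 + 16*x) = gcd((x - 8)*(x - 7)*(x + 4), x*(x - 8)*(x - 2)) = x - 8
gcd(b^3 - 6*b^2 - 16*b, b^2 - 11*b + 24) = b - 8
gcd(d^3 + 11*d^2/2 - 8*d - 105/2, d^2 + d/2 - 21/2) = d^2 + d/2 - 21/2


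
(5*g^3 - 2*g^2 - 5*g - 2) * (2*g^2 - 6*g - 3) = 10*g^5 - 34*g^4 - 13*g^3 + 32*g^2 + 27*g + 6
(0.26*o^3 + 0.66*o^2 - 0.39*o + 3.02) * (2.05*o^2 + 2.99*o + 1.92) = 0.533*o^5 + 2.1304*o^4 + 1.6731*o^3 + 6.2921*o^2 + 8.281*o + 5.7984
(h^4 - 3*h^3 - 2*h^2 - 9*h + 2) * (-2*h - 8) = -2*h^5 - 2*h^4 + 28*h^3 + 34*h^2 + 68*h - 16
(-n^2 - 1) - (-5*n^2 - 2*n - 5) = 4*n^2 + 2*n + 4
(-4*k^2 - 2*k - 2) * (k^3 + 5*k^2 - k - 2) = -4*k^5 - 22*k^4 - 8*k^3 + 6*k + 4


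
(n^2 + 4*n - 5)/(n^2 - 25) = (n - 1)/(n - 5)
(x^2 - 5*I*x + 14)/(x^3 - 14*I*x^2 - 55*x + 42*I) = (x + 2*I)/(x^2 - 7*I*x - 6)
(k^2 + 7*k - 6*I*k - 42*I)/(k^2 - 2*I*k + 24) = (k + 7)/(k + 4*I)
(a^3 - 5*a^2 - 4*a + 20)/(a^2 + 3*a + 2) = (a^2 - 7*a + 10)/(a + 1)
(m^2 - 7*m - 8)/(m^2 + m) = (m - 8)/m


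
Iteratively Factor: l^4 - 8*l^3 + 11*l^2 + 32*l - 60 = (l - 2)*(l^3 - 6*l^2 - l + 30) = (l - 3)*(l - 2)*(l^2 - 3*l - 10) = (l - 3)*(l - 2)*(l + 2)*(l - 5)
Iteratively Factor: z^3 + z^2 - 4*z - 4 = (z - 2)*(z^2 + 3*z + 2) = (z - 2)*(z + 2)*(z + 1)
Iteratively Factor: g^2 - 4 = (g + 2)*(g - 2)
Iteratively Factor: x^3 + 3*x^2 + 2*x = (x + 2)*(x^2 + x) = x*(x + 2)*(x + 1)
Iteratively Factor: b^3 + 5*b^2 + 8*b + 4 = (b + 1)*(b^2 + 4*b + 4) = (b + 1)*(b + 2)*(b + 2)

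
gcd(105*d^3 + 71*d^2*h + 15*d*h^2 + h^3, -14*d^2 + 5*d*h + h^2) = 7*d + h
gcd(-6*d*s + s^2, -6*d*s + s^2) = -6*d*s + s^2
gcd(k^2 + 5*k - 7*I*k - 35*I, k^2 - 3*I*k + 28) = k - 7*I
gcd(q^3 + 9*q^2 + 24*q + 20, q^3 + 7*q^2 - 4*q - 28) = q + 2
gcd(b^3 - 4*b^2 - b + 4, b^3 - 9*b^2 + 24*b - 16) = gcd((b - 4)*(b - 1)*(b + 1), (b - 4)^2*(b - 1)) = b^2 - 5*b + 4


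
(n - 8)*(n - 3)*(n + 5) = n^3 - 6*n^2 - 31*n + 120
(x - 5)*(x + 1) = x^2 - 4*x - 5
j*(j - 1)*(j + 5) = j^3 + 4*j^2 - 5*j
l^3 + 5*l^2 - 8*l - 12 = (l - 2)*(l + 1)*(l + 6)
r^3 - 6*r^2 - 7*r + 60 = (r - 5)*(r - 4)*(r + 3)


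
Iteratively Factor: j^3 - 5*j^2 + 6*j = (j)*(j^2 - 5*j + 6) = j*(j - 3)*(j - 2)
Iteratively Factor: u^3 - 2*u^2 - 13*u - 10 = (u + 2)*(u^2 - 4*u - 5) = (u + 1)*(u + 2)*(u - 5)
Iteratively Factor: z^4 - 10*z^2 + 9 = (z + 3)*(z^3 - 3*z^2 - z + 3) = (z - 1)*(z + 3)*(z^2 - 2*z - 3) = (z - 3)*(z - 1)*(z + 3)*(z + 1)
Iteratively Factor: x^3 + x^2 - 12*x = (x - 3)*(x^2 + 4*x) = (x - 3)*(x + 4)*(x)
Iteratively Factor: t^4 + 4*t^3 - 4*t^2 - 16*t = (t - 2)*(t^3 + 6*t^2 + 8*t) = t*(t - 2)*(t^2 + 6*t + 8) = t*(t - 2)*(t + 4)*(t + 2)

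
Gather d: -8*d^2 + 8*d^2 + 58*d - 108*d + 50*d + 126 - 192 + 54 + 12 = 0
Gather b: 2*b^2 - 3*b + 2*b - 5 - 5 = 2*b^2 - b - 10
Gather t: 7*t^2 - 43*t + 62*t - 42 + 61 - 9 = 7*t^2 + 19*t + 10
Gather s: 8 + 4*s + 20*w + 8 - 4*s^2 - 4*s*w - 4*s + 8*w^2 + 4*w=-4*s^2 - 4*s*w + 8*w^2 + 24*w + 16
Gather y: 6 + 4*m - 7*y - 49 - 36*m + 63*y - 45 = -32*m + 56*y - 88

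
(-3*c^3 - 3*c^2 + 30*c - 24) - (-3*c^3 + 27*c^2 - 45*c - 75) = -30*c^2 + 75*c + 51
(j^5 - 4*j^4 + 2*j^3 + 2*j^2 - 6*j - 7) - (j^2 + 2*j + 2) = j^5 - 4*j^4 + 2*j^3 + j^2 - 8*j - 9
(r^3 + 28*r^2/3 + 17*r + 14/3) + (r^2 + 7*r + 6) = r^3 + 31*r^2/3 + 24*r + 32/3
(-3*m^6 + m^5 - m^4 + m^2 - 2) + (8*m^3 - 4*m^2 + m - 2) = -3*m^6 + m^5 - m^4 + 8*m^3 - 3*m^2 + m - 4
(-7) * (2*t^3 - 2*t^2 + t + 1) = -14*t^3 + 14*t^2 - 7*t - 7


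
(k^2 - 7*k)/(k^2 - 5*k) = (k - 7)/(k - 5)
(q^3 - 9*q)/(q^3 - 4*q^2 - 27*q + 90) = q*(q + 3)/(q^2 - q - 30)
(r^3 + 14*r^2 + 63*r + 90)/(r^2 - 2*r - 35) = (r^2 + 9*r + 18)/(r - 7)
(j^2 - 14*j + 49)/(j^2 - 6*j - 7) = (j - 7)/(j + 1)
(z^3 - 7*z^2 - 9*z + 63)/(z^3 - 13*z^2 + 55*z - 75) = (z^2 - 4*z - 21)/(z^2 - 10*z + 25)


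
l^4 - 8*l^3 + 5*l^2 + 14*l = l*(l - 7)*(l - 2)*(l + 1)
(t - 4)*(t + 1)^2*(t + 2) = t^4 - 11*t^2 - 18*t - 8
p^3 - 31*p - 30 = (p - 6)*(p + 1)*(p + 5)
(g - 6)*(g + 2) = g^2 - 4*g - 12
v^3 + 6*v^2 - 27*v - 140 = (v - 5)*(v + 4)*(v + 7)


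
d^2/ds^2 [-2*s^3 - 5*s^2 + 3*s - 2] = -12*s - 10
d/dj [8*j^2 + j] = 16*j + 1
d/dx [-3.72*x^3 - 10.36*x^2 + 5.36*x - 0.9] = -11.16*x^2 - 20.72*x + 5.36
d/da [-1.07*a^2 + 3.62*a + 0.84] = 3.62 - 2.14*a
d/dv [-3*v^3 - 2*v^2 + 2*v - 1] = -9*v^2 - 4*v + 2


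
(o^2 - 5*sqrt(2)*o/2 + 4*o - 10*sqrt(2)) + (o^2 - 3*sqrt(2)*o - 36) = 2*o^2 - 11*sqrt(2)*o/2 + 4*o - 36 - 10*sqrt(2)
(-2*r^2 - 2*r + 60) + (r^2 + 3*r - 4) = -r^2 + r + 56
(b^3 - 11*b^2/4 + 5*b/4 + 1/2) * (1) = b^3 - 11*b^2/4 + 5*b/4 + 1/2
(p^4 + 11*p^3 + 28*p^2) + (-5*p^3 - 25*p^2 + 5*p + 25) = p^4 + 6*p^3 + 3*p^2 + 5*p + 25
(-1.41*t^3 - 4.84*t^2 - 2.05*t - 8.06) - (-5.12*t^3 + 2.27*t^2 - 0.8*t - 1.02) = 3.71*t^3 - 7.11*t^2 - 1.25*t - 7.04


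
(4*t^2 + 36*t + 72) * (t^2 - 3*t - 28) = 4*t^4 + 24*t^3 - 148*t^2 - 1224*t - 2016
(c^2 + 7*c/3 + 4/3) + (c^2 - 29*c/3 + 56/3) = 2*c^2 - 22*c/3 + 20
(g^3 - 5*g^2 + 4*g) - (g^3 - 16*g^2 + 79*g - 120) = 11*g^2 - 75*g + 120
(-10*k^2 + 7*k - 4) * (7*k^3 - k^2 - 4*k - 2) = -70*k^5 + 59*k^4 + 5*k^3 - 4*k^2 + 2*k + 8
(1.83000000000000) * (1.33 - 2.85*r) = 2.4339 - 5.2155*r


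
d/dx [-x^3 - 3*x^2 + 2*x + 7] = -3*x^2 - 6*x + 2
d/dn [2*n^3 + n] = 6*n^2 + 1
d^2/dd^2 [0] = 0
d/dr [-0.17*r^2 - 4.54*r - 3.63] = -0.34*r - 4.54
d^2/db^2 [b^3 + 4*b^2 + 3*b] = 6*b + 8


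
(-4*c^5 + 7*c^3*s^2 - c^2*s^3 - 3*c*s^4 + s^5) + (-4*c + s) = -4*c^5 + 7*c^3*s^2 - c^2*s^3 - 3*c*s^4 - 4*c + s^5 + s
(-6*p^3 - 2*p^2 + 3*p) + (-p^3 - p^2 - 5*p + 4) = -7*p^3 - 3*p^2 - 2*p + 4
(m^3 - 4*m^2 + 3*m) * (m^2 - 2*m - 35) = m^5 - 6*m^4 - 24*m^3 + 134*m^2 - 105*m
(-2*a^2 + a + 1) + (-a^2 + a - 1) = -3*a^2 + 2*a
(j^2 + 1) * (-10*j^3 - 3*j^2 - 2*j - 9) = -10*j^5 - 3*j^4 - 12*j^3 - 12*j^2 - 2*j - 9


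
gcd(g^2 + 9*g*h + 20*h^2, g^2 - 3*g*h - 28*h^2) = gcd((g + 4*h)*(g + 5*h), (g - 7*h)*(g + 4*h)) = g + 4*h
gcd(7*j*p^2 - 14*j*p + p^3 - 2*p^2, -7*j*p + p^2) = p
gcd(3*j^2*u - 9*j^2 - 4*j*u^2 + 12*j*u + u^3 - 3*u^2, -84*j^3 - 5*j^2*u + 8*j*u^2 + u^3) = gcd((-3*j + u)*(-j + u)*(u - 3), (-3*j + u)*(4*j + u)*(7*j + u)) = -3*j + u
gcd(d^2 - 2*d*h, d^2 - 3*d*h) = d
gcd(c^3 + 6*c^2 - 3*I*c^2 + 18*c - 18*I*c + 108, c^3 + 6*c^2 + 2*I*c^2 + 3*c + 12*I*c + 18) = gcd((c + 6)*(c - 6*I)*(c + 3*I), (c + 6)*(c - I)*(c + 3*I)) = c^2 + c*(6 + 3*I) + 18*I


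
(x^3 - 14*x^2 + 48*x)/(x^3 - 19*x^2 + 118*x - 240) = x/(x - 5)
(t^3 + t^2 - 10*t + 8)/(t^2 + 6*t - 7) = (t^2 + 2*t - 8)/(t + 7)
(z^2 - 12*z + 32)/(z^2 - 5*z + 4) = (z - 8)/(z - 1)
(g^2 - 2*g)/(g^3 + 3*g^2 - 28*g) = (g - 2)/(g^2 + 3*g - 28)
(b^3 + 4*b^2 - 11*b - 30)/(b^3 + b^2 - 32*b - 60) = (b - 3)/(b - 6)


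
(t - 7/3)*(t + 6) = t^2 + 11*t/3 - 14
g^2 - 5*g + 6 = (g - 3)*(g - 2)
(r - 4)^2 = r^2 - 8*r + 16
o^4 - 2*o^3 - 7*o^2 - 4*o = o*(o - 4)*(o + 1)^2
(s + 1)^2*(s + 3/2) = s^3 + 7*s^2/2 + 4*s + 3/2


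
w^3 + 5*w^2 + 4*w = w*(w + 1)*(w + 4)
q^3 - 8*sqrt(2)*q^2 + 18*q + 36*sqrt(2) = (q - 6*sqrt(2))*(q - 3*sqrt(2))*(q + sqrt(2))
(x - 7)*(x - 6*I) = x^2 - 7*x - 6*I*x + 42*I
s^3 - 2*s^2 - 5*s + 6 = (s - 3)*(s - 1)*(s + 2)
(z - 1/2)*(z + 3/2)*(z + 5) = z^3 + 6*z^2 + 17*z/4 - 15/4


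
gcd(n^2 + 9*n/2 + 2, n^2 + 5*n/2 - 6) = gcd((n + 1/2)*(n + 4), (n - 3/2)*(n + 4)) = n + 4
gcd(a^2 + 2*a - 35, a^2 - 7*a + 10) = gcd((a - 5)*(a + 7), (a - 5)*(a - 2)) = a - 5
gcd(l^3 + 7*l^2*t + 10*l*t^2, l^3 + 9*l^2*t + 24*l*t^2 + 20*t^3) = l^2 + 7*l*t + 10*t^2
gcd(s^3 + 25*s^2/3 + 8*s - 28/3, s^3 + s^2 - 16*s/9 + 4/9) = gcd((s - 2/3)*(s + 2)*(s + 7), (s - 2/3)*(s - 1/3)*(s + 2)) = s^2 + 4*s/3 - 4/3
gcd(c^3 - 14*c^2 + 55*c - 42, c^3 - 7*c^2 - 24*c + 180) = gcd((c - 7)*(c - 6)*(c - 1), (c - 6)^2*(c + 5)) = c - 6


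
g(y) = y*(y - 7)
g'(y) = 2*y - 7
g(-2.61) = 25.08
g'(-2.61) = -12.22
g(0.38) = -2.52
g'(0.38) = -6.24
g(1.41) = -7.88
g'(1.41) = -4.18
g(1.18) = -6.87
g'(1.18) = -4.64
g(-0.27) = 1.96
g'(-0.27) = -7.54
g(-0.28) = 2.04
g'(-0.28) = -7.56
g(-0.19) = 1.37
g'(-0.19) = -7.38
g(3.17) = -12.14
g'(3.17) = -0.66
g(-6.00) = 78.00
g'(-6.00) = -19.00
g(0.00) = 0.00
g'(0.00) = -7.00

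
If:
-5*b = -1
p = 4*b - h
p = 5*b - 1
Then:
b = 1/5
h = 4/5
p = 0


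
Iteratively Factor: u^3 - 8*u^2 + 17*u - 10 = (u - 1)*(u^2 - 7*u + 10) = (u - 5)*(u - 1)*(u - 2)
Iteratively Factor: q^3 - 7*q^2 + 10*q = (q - 2)*(q^2 - 5*q) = q*(q - 2)*(q - 5)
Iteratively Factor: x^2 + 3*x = (x)*(x + 3)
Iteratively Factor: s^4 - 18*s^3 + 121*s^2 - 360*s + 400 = (s - 5)*(s^3 - 13*s^2 + 56*s - 80) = (s - 5)^2*(s^2 - 8*s + 16) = (s - 5)^2*(s - 4)*(s - 4)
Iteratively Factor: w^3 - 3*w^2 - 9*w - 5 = (w + 1)*(w^2 - 4*w - 5) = (w - 5)*(w + 1)*(w + 1)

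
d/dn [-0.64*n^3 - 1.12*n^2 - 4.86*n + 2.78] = -1.92*n^2 - 2.24*n - 4.86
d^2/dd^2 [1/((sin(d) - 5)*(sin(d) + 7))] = (-4*sin(d)^4 - 6*sin(d)^3 - 138*sin(d)^2 - 58*sin(d) + 78)/((sin(d) - 5)^3*(sin(d) + 7)^3)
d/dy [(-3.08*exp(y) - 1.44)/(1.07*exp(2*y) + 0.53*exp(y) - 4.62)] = (3.2956*exp(2*y) + 3.0816*exp(y) + 14.9928)*exp(y)/(1.1449*exp(4*y) + 1.1342*exp(3*y) - 9.6059*exp(2*y) - 4.8972*exp(y) + 21.3444)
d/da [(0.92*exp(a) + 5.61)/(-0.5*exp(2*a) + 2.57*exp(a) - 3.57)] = (0.46*exp(2*a) + 5.61*exp(a) - 17.7021)*exp(a)/(0.25*exp(4*a) - 2.57*exp(3*a) + 10.1749*exp(2*a) - 18.3498*exp(a) + 12.7449)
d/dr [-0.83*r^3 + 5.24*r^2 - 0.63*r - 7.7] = -2.49*r^2 + 10.48*r - 0.63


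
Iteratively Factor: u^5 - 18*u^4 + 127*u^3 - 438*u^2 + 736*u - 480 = (u - 2)*(u^4 - 16*u^3 + 95*u^2 - 248*u + 240) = (u - 4)*(u - 2)*(u^3 - 12*u^2 + 47*u - 60) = (u - 4)^2*(u - 2)*(u^2 - 8*u + 15) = (u - 4)^2*(u - 3)*(u - 2)*(u - 5)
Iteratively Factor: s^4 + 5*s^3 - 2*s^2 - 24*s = (s + 3)*(s^3 + 2*s^2 - 8*s) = (s - 2)*(s + 3)*(s^2 + 4*s) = s*(s - 2)*(s + 3)*(s + 4)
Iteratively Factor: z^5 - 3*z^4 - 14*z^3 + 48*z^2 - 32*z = (z - 1)*(z^4 - 2*z^3 - 16*z^2 + 32*z) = (z - 4)*(z - 1)*(z^3 + 2*z^2 - 8*z) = z*(z - 4)*(z - 1)*(z^2 + 2*z - 8) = z*(z - 4)*(z - 1)*(z + 4)*(z - 2)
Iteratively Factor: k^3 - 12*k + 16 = (k - 2)*(k^2 + 2*k - 8) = (k - 2)*(k + 4)*(k - 2)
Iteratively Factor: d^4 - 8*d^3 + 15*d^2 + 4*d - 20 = (d + 1)*(d^3 - 9*d^2 + 24*d - 20) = (d - 5)*(d + 1)*(d^2 - 4*d + 4) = (d - 5)*(d - 2)*(d + 1)*(d - 2)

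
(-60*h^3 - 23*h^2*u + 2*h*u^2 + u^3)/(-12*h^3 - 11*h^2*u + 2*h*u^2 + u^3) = (-15*h^2 - 2*h*u + u^2)/(-3*h^2 - 2*h*u + u^2)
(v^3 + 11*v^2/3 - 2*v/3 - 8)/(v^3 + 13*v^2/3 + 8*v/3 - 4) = (3*v - 4)/(3*v - 2)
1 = 1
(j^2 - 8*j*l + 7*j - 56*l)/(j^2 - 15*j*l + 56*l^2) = (j + 7)/(j - 7*l)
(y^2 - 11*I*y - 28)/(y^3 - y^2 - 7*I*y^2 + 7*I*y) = (y - 4*I)/(y*(y - 1))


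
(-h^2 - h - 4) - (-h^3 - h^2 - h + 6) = h^3 - 10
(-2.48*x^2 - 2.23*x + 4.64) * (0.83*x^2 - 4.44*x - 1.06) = -2.0584*x^4 + 9.1603*x^3 + 16.3812*x^2 - 18.2378*x - 4.9184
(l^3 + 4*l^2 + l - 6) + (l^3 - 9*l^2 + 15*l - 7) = 2*l^3 - 5*l^2 + 16*l - 13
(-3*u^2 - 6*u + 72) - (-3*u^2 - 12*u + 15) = 6*u + 57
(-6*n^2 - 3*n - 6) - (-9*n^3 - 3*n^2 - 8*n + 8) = 9*n^3 - 3*n^2 + 5*n - 14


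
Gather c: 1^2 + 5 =6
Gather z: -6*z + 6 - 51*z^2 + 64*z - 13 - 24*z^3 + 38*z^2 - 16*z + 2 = -24*z^3 - 13*z^2 + 42*z - 5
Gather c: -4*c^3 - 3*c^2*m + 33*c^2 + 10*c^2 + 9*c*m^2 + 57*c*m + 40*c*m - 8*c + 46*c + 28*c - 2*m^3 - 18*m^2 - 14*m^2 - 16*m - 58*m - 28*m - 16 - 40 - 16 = -4*c^3 + c^2*(43 - 3*m) + c*(9*m^2 + 97*m + 66) - 2*m^3 - 32*m^2 - 102*m - 72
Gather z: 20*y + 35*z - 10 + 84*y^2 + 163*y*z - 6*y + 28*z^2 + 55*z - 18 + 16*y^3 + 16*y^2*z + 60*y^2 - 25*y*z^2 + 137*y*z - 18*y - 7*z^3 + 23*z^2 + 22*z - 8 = 16*y^3 + 144*y^2 - 4*y - 7*z^3 + z^2*(51 - 25*y) + z*(16*y^2 + 300*y + 112) - 36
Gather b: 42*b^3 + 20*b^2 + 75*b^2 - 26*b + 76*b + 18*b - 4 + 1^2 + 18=42*b^3 + 95*b^2 + 68*b + 15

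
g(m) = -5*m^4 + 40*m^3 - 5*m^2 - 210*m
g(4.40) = 512.51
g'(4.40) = 365.52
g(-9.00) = -60480.00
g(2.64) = -96.13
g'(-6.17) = 9117.67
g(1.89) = -208.51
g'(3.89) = 389.67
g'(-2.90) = 1315.98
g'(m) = -20*m^3 + 120*m^2 - 10*m - 210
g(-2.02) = -9.15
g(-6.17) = -15536.25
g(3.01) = 3.01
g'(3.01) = 301.69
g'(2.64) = 231.96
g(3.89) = 317.09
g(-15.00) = -386100.00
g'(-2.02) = 464.70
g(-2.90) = -762.25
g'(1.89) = 64.73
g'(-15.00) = 94440.00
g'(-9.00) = 24180.00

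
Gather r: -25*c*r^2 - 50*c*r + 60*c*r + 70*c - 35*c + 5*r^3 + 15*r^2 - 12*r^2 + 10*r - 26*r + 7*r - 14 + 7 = 35*c + 5*r^3 + r^2*(3 - 25*c) + r*(10*c - 9) - 7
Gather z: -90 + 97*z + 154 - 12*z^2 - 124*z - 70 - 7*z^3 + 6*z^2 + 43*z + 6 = -7*z^3 - 6*z^2 + 16*z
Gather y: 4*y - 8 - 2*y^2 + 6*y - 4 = -2*y^2 + 10*y - 12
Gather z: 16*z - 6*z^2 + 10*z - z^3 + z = -z^3 - 6*z^2 + 27*z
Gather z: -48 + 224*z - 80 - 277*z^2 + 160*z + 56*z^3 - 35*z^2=56*z^3 - 312*z^2 + 384*z - 128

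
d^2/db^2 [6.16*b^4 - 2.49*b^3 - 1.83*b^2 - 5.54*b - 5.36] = 73.92*b^2 - 14.94*b - 3.66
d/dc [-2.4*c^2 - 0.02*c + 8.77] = -4.8*c - 0.02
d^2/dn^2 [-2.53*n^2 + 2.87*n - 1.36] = -5.06000000000000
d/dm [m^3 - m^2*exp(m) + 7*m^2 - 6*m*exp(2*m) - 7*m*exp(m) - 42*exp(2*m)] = -m^2*exp(m) + 3*m^2 - 12*m*exp(2*m) - 9*m*exp(m) + 14*m - 90*exp(2*m) - 7*exp(m)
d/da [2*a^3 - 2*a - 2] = 6*a^2 - 2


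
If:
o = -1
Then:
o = -1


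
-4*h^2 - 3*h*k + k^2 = (-4*h + k)*(h + k)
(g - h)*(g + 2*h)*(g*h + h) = g^3*h + g^2*h^2 + g^2*h - 2*g*h^3 + g*h^2 - 2*h^3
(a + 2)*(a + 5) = a^2 + 7*a + 10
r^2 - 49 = (r - 7)*(r + 7)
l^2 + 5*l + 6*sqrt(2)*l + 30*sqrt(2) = (l + 5)*(l + 6*sqrt(2))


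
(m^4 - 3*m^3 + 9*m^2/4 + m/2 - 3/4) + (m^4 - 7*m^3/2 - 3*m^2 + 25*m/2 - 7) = 2*m^4 - 13*m^3/2 - 3*m^2/4 + 13*m - 31/4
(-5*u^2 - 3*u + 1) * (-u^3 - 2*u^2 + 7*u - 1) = 5*u^5 + 13*u^4 - 30*u^3 - 18*u^2 + 10*u - 1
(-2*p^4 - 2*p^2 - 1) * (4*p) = -8*p^5 - 8*p^3 - 4*p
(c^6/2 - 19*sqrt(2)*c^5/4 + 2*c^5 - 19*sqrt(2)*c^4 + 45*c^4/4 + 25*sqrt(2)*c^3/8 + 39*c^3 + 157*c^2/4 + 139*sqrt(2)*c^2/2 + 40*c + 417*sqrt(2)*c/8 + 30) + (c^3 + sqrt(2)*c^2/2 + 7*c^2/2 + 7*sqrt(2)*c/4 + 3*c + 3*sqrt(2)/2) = c^6/2 - 19*sqrt(2)*c^5/4 + 2*c^5 - 19*sqrt(2)*c^4 + 45*c^4/4 + 25*sqrt(2)*c^3/8 + 40*c^3 + 171*c^2/4 + 70*sqrt(2)*c^2 + 43*c + 431*sqrt(2)*c/8 + 3*sqrt(2)/2 + 30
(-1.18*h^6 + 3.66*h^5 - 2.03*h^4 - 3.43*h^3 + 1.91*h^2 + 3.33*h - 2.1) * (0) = 0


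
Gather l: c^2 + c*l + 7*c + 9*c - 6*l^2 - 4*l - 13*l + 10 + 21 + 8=c^2 + 16*c - 6*l^2 + l*(c - 17) + 39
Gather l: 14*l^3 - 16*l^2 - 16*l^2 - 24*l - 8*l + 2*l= 14*l^3 - 32*l^2 - 30*l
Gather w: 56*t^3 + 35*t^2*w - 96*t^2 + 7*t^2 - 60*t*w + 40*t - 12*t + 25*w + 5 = 56*t^3 - 89*t^2 + 28*t + w*(35*t^2 - 60*t + 25) + 5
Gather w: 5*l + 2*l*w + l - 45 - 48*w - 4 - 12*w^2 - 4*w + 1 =6*l - 12*w^2 + w*(2*l - 52) - 48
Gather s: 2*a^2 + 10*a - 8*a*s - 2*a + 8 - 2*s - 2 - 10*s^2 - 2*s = 2*a^2 + 8*a - 10*s^2 + s*(-8*a - 4) + 6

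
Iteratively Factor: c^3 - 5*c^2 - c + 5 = (c - 1)*(c^2 - 4*c - 5) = (c - 5)*(c - 1)*(c + 1)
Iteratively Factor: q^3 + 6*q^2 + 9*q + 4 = (q + 4)*(q^2 + 2*q + 1) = (q + 1)*(q + 4)*(q + 1)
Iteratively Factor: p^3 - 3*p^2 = (p)*(p^2 - 3*p) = p*(p - 3)*(p)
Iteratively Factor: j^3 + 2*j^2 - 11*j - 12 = (j + 4)*(j^2 - 2*j - 3) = (j + 1)*(j + 4)*(j - 3)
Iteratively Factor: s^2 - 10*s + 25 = (s - 5)*(s - 5)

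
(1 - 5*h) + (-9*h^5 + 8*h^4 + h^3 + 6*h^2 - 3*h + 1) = -9*h^5 + 8*h^4 + h^3 + 6*h^2 - 8*h + 2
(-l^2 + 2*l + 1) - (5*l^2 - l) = -6*l^2 + 3*l + 1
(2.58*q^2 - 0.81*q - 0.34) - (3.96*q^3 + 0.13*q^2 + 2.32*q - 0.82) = -3.96*q^3 + 2.45*q^2 - 3.13*q + 0.48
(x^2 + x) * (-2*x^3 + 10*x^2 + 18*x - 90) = -2*x^5 + 8*x^4 + 28*x^3 - 72*x^2 - 90*x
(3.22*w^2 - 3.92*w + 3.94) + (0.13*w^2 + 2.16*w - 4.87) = 3.35*w^2 - 1.76*w - 0.93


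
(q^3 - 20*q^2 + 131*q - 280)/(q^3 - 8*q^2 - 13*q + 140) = (q - 8)/(q + 4)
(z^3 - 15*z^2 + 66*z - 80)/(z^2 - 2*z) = z - 13 + 40/z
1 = 1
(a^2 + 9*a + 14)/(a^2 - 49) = (a + 2)/(a - 7)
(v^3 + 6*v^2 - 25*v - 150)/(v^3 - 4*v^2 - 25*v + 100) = (v + 6)/(v - 4)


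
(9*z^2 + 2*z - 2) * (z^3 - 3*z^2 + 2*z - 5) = 9*z^5 - 25*z^4 + 10*z^3 - 35*z^2 - 14*z + 10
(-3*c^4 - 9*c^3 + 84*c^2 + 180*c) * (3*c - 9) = -9*c^5 + 333*c^3 - 216*c^2 - 1620*c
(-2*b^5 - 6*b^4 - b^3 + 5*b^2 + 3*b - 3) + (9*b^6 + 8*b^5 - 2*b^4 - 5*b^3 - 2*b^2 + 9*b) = 9*b^6 + 6*b^5 - 8*b^4 - 6*b^3 + 3*b^2 + 12*b - 3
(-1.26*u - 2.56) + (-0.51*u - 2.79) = -1.77*u - 5.35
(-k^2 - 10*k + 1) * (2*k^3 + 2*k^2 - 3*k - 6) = -2*k^5 - 22*k^4 - 15*k^3 + 38*k^2 + 57*k - 6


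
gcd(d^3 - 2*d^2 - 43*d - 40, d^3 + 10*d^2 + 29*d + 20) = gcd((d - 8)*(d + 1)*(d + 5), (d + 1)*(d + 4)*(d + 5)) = d^2 + 6*d + 5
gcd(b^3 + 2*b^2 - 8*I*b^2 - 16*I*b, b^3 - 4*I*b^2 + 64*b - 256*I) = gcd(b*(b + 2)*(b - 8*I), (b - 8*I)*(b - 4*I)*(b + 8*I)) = b - 8*I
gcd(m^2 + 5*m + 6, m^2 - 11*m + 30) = 1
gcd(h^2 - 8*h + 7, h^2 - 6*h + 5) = h - 1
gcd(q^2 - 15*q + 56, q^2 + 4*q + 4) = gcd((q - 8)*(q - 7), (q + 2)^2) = 1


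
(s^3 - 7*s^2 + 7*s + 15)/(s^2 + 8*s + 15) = (s^3 - 7*s^2 + 7*s + 15)/(s^2 + 8*s + 15)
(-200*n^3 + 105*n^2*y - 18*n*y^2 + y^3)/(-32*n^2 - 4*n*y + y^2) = (25*n^2 - 10*n*y + y^2)/(4*n + y)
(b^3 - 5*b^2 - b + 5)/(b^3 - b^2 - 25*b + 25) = (b + 1)/(b + 5)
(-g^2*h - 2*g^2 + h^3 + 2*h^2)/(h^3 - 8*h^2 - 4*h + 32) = (-g^2 + h^2)/(h^2 - 10*h + 16)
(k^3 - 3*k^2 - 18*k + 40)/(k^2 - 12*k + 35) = (k^2 + 2*k - 8)/(k - 7)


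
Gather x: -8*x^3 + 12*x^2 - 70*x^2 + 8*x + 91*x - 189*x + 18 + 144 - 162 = -8*x^3 - 58*x^2 - 90*x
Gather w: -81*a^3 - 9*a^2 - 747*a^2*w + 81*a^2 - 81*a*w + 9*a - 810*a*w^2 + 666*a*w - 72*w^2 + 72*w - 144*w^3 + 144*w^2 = -81*a^3 + 72*a^2 + 9*a - 144*w^3 + w^2*(72 - 810*a) + w*(-747*a^2 + 585*a + 72)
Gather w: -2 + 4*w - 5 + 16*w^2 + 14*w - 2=16*w^2 + 18*w - 9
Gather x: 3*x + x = 4*x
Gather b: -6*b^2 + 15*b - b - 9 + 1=-6*b^2 + 14*b - 8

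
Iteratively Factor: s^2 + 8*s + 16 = (s + 4)*(s + 4)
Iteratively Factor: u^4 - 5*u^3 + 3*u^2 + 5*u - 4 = (u - 1)*(u^3 - 4*u^2 - u + 4) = (u - 4)*(u - 1)*(u^2 - 1) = (u - 4)*(u - 1)*(u + 1)*(u - 1)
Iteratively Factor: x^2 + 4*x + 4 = (x + 2)*(x + 2)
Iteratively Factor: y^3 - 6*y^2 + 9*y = (y - 3)*(y^2 - 3*y) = (y - 3)^2*(y)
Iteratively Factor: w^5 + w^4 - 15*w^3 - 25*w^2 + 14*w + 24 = (w - 1)*(w^4 + 2*w^3 - 13*w^2 - 38*w - 24) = (w - 1)*(w + 1)*(w^3 + w^2 - 14*w - 24) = (w - 4)*(w - 1)*(w + 1)*(w^2 + 5*w + 6) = (w - 4)*(w - 1)*(w + 1)*(w + 3)*(w + 2)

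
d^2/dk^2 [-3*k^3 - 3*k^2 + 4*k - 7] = -18*k - 6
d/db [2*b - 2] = 2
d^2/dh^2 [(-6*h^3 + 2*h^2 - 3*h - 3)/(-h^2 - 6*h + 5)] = 2*(261*h^3 - 561*h^2 + 549*h + 163)/(h^6 + 18*h^5 + 93*h^4 + 36*h^3 - 465*h^2 + 450*h - 125)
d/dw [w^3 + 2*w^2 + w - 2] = 3*w^2 + 4*w + 1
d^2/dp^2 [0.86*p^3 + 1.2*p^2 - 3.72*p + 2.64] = 5.16*p + 2.4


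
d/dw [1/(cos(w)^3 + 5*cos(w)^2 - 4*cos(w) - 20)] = (3*cos(w)^2 + 10*cos(w) - 4)*sin(w)/(cos(w)^3 + 5*cos(w)^2 - 4*cos(w) - 20)^2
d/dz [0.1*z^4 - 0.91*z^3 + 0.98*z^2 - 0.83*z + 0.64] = 0.4*z^3 - 2.73*z^2 + 1.96*z - 0.83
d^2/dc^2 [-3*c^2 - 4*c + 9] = -6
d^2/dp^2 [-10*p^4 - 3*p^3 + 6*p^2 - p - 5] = -120*p^2 - 18*p + 12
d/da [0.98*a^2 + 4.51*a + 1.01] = 1.96*a + 4.51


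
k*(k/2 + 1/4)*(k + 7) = k^3/2 + 15*k^2/4 + 7*k/4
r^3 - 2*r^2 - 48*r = r*(r - 8)*(r + 6)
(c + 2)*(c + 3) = c^2 + 5*c + 6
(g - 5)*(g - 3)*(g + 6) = g^3 - 2*g^2 - 33*g + 90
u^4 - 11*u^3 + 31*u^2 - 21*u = u*(u - 7)*(u - 3)*(u - 1)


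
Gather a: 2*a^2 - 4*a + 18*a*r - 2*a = 2*a^2 + a*(18*r - 6)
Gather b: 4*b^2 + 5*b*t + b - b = 4*b^2 + 5*b*t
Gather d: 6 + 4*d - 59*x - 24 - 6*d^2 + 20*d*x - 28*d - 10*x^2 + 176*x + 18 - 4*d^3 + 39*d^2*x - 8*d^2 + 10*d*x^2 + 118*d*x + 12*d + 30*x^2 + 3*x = -4*d^3 + d^2*(39*x - 14) + d*(10*x^2 + 138*x - 12) + 20*x^2 + 120*x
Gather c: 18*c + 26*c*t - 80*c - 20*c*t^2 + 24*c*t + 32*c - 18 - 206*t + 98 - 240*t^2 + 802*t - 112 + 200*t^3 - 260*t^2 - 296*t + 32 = c*(-20*t^2 + 50*t - 30) + 200*t^3 - 500*t^2 + 300*t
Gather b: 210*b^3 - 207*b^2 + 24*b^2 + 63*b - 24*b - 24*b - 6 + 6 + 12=210*b^3 - 183*b^2 + 15*b + 12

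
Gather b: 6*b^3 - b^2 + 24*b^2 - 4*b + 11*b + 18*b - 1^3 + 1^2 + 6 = 6*b^3 + 23*b^2 + 25*b + 6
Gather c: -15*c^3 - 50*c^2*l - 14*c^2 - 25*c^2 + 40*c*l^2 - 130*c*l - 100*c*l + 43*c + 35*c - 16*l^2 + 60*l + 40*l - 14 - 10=-15*c^3 + c^2*(-50*l - 39) + c*(40*l^2 - 230*l + 78) - 16*l^2 + 100*l - 24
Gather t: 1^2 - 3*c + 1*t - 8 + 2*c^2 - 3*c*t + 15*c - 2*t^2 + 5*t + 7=2*c^2 + 12*c - 2*t^2 + t*(6 - 3*c)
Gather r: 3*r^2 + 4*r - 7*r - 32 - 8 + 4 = 3*r^2 - 3*r - 36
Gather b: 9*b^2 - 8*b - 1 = 9*b^2 - 8*b - 1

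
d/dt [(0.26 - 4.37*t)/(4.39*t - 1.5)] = (23.765704*t - 8.1204)/(4.39*t - 1.5)^3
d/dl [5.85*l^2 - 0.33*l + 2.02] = 11.7*l - 0.33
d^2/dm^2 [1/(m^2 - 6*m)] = 2*(-m*(m - 6) + 4*(m - 3)^2)/(m^3*(m - 6)^3)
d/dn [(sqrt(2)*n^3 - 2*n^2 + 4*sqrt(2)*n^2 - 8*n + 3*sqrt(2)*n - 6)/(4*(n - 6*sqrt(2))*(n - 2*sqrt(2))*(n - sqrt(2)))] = (-4*n^4 - sqrt(2)*n^4 + 4*n^3 + 37*sqrt(2)*n^3/2 - 38*n^2 + 22*sqrt(2)*n^2 - 96*n - 3*sqrt(2)*n + 24 + 48*sqrt(2))/(n^6 - 18*sqrt(2)*n^5 + 242*n^4 - 768*sqrt(2)*n^3 + 2464*n^2 - 1920*sqrt(2)*n + 1152)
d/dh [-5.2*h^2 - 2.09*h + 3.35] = -10.4*h - 2.09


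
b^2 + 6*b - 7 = (b - 1)*(b + 7)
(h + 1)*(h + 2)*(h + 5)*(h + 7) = h^4 + 15*h^3 + 73*h^2 + 129*h + 70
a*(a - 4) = a^2 - 4*a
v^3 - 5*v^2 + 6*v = v*(v - 3)*(v - 2)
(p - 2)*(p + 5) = p^2 + 3*p - 10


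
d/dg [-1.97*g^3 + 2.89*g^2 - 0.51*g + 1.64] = -5.91*g^2 + 5.78*g - 0.51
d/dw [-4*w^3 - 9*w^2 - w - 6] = -12*w^2 - 18*w - 1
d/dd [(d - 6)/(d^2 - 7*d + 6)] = -1/(d^2 - 2*d + 1)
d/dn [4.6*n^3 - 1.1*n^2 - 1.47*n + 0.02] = 13.8*n^2 - 2.2*n - 1.47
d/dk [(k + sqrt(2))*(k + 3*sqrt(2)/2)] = 2*k + 5*sqrt(2)/2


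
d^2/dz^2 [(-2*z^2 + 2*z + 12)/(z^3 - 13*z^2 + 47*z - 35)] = 4*(-z^6 + 3*z^5 + 138*z^4 - 1358*z^3 + 5463*z^2 - 11733*z + 10944)/(z^9 - 39*z^8 + 648*z^7 - 5968*z^6 + 33186*z^5 - 113766*z^4 + 235808*z^3 - 279720*z^2 + 172725*z - 42875)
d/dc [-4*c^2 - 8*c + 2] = -8*c - 8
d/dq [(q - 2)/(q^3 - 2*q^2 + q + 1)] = (q^3 - 2*q^2 + q - (q - 2)*(3*q^2 - 4*q + 1) + 1)/(q^3 - 2*q^2 + q + 1)^2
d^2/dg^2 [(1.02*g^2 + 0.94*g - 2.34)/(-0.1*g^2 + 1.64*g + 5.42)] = (-0.35336*g^3 - 3.17664*g^2 - 5.35944*g - 28.093024)/(0.001*g^6 - 0.0492*g^5 + 0.64428*g^4 + 0.922336*g^3 - 34.919976*g^2 - 144.531888*g - 159.220088)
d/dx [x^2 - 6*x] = 2*x - 6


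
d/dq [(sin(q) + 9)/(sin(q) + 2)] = -7*cos(q)/(sin(q) + 2)^2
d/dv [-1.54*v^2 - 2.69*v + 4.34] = -3.08*v - 2.69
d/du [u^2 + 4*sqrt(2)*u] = 2*u + 4*sqrt(2)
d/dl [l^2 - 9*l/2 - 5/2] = 2*l - 9/2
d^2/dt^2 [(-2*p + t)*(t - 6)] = 2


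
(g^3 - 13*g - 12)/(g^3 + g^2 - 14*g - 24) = (g + 1)/(g + 2)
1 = 1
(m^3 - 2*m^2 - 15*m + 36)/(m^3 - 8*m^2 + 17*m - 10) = (m^3 - 2*m^2 - 15*m + 36)/(m^3 - 8*m^2 + 17*m - 10)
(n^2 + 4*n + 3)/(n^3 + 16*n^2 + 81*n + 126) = (n + 1)/(n^2 + 13*n + 42)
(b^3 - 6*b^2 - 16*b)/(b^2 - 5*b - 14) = b*(b - 8)/(b - 7)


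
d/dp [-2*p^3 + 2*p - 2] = 2 - 6*p^2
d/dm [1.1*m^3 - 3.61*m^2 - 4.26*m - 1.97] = 3.3*m^2 - 7.22*m - 4.26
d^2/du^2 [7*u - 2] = 0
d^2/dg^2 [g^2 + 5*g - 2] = 2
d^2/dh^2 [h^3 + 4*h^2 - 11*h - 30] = 6*h + 8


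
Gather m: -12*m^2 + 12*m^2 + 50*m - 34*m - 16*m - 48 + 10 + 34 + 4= 0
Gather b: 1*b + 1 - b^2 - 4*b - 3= -b^2 - 3*b - 2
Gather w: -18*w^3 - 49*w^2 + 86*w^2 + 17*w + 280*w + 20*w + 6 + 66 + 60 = -18*w^3 + 37*w^2 + 317*w + 132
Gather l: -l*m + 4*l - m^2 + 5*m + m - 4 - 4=l*(4 - m) - m^2 + 6*m - 8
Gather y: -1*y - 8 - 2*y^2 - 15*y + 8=-2*y^2 - 16*y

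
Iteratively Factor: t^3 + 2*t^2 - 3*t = (t - 1)*(t^2 + 3*t) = t*(t - 1)*(t + 3)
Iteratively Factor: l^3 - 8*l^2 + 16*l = (l - 4)*(l^2 - 4*l) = (l - 4)^2*(l)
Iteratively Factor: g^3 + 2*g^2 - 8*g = (g + 4)*(g^2 - 2*g) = (g - 2)*(g + 4)*(g)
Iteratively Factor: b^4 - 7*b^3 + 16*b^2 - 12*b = (b - 2)*(b^3 - 5*b^2 + 6*b) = (b - 3)*(b - 2)*(b^2 - 2*b) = (b - 3)*(b - 2)^2*(b)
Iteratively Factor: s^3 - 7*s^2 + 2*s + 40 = (s - 4)*(s^2 - 3*s - 10) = (s - 5)*(s - 4)*(s + 2)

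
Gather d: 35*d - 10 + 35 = 35*d + 25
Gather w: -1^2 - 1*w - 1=-w - 2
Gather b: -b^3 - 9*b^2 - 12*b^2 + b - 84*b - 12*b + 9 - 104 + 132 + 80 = -b^3 - 21*b^2 - 95*b + 117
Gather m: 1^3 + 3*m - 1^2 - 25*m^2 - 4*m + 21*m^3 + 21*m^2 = 21*m^3 - 4*m^2 - m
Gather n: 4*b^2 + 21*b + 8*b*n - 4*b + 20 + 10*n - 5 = 4*b^2 + 17*b + n*(8*b + 10) + 15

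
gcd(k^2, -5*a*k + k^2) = k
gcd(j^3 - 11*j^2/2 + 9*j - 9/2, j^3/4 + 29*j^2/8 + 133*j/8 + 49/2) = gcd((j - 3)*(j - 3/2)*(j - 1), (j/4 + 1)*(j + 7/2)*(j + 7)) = 1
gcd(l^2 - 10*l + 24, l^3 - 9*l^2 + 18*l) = l - 6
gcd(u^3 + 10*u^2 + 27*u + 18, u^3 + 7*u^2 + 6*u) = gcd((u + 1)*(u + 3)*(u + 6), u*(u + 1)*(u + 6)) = u^2 + 7*u + 6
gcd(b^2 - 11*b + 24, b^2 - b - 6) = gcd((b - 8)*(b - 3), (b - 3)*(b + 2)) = b - 3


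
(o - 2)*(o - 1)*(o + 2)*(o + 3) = o^4 + 2*o^3 - 7*o^2 - 8*o + 12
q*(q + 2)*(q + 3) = q^3 + 5*q^2 + 6*q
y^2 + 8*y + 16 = (y + 4)^2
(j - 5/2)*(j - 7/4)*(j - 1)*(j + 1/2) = j^4 - 19*j^3/4 + 6*j^2 - j/16 - 35/16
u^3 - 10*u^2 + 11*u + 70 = (u - 7)*(u - 5)*(u + 2)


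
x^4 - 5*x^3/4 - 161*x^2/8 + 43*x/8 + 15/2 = (x - 5)*(x - 3/4)*(x + 1/2)*(x + 4)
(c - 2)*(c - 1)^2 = c^3 - 4*c^2 + 5*c - 2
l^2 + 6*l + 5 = (l + 1)*(l + 5)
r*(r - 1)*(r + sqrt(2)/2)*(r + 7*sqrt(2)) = r^4 - r^3 + 15*sqrt(2)*r^3/2 - 15*sqrt(2)*r^2/2 + 7*r^2 - 7*r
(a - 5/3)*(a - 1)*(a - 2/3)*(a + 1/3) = a^4 - 3*a^3 + 7*a^2/3 + a/27 - 10/27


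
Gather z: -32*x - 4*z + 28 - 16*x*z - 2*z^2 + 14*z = -32*x - 2*z^2 + z*(10 - 16*x) + 28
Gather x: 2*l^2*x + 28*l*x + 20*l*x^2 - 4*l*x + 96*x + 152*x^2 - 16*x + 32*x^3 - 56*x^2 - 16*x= 32*x^3 + x^2*(20*l + 96) + x*(2*l^2 + 24*l + 64)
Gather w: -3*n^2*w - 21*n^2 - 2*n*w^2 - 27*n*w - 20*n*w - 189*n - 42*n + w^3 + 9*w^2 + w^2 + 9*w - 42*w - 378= -21*n^2 - 231*n + w^3 + w^2*(10 - 2*n) + w*(-3*n^2 - 47*n - 33) - 378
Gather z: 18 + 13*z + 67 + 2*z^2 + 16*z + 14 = 2*z^2 + 29*z + 99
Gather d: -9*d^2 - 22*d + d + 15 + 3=-9*d^2 - 21*d + 18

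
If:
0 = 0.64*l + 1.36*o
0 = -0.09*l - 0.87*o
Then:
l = 0.00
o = 0.00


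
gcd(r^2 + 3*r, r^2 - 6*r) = r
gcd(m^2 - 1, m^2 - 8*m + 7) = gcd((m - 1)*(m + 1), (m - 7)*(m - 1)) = m - 1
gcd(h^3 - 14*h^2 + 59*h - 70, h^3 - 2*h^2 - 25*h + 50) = h^2 - 7*h + 10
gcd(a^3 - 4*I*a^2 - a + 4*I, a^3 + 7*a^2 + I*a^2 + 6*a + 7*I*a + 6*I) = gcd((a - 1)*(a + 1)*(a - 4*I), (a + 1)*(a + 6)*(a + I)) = a + 1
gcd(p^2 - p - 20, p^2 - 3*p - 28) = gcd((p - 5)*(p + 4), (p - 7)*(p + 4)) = p + 4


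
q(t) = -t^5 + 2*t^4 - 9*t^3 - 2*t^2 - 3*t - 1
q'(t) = -5*t^4 + 8*t^3 - 27*t^2 - 4*t - 3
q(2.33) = -142.42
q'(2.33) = -205.07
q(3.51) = -654.56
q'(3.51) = -762.66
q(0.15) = -1.52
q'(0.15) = -4.18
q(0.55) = -4.62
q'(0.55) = -12.49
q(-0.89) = 8.24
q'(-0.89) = -29.60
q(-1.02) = 12.80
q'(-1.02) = -40.91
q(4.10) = -1260.62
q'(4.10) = -1334.78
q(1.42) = -32.70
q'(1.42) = -60.55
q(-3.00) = 638.00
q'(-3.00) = -855.00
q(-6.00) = 12257.00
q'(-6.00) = -9159.00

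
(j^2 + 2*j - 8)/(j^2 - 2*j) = (j + 4)/j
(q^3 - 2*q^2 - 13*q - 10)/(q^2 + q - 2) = (q^2 - 4*q - 5)/(q - 1)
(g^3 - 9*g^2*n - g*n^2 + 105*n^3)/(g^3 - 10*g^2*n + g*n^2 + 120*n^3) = (g - 7*n)/(g - 8*n)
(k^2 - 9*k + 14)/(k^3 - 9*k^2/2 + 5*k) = 2*(k - 7)/(k*(2*k - 5))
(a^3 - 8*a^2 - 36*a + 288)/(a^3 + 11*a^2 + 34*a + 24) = (a^2 - 14*a + 48)/(a^2 + 5*a + 4)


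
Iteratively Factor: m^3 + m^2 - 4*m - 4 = (m + 2)*(m^2 - m - 2) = (m + 1)*(m + 2)*(m - 2)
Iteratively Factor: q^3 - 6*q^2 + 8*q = (q - 4)*(q^2 - 2*q) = (q - 4)*(q - 2)*(q)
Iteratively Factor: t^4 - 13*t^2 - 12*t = (t + 1)*(t^3 - t^2 - 12*t) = (t - 4)*(t + 1)*(t^2 + 3*t) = t*(t - 4)*(t + 1)*(t + 3)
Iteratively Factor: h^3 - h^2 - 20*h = (h - 5)*(h^2 + 4*h) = (h - 5)*(h + 4)*(h)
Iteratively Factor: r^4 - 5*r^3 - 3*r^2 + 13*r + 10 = (r - 2)*(r^3 - 3*r^2 - 9*r - 5) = (r - 5)*(r - 2)*(r^2 + 2*r + 1) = (r - 5)*(r - 2)*(r + 1)*(r + 1)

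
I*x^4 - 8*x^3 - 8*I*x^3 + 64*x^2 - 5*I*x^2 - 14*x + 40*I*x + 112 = (x - 8)*(x + 2*I)*(x + 7*I)*(I*x + 1)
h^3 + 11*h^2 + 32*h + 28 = (h + 2)^2*(h + 7)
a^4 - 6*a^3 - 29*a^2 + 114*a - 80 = (a - 8)*(a - 2)*(a - 1)*(a + 5)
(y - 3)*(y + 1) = y^2 - 2*y - 3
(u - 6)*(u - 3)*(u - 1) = u^3 - 10*u^2 + 27*u - 18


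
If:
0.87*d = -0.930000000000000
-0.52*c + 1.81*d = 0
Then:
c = -3.72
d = -1.07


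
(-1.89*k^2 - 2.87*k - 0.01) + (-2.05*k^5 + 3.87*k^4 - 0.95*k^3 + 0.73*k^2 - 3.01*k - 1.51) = -2.05*k^5 + 3.87*k^4 - 0.95*k^3 - 1.16*k^2 - 5.88*k - 1.52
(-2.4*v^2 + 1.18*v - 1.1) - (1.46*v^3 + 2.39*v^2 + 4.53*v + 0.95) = -1.46*v^3 - 4.79*v^2 - 3.35*v - 2.05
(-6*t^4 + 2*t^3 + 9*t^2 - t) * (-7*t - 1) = 42*t^5 - 8*t^4 - 65*t^3 - 2*t^2 + t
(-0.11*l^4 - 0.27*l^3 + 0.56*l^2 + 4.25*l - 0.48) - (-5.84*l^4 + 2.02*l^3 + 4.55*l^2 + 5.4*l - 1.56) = 5.73*l^4 - 2.29*l^3 - 3.99*l^2 - 1.15*l + 1.08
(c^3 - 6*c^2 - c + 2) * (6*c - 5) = 6*c^4 - 41*c^3 + 24*c^2 + 17*c - 10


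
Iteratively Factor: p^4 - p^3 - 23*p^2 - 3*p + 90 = (p + 3)*(p^3 - 4*p^2 - 11*p + 30) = (p - 2)*(p + 3)*(p^2 - 2*p - 15) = (p - 5)*(p - 2)*(p + 3)*(p + 3)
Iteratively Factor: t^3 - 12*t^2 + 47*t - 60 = (t - 3)*(t^2 - 9*t + 20) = (t - 5)*(t - 3)*(t - 4)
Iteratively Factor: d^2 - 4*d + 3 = (d - 1)*(d - 3)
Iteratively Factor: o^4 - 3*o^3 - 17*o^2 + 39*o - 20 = (o - 1)*(o^3 - 2*o^2 - 19*o + 20) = (o - 5)*(o - 1)*(o^2 + 3*o - 4) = (o - 5)*(o - 1)^2*(o + 4)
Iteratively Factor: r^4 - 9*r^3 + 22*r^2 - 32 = (r - 4)*(r^3 - 5*r^2 + 2*r + 8) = (r - 4)*(r - 2)*(r^2 - 3*r - 4) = (r - 4)*(r - 2)*(r + 1)*(r - 4)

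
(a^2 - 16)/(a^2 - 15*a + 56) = (a^2 - 16)/(a^2 - 15*a + 56)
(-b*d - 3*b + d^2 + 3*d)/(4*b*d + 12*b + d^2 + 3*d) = (-b + d)/(4*b + d)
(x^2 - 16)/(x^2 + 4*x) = (x - 4)/x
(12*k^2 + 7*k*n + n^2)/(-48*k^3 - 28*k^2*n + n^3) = (-3*k - n)/(12*k^2 + 4*k*n - n^2)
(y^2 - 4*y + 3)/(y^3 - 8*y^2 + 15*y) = (y - 1)/(y*(y - 5))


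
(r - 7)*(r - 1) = r^2 - 8*r + 7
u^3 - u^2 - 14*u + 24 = (u - 3)*(u - 2)*(u + 4)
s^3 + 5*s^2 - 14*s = s*(s - 2)*(s + 7)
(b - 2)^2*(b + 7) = b^3 + 3*b^2 - 24*b + 28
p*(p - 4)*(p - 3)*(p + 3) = p^4 - 4*p^3 - 9*p^2 + 36*p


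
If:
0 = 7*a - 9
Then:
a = 9/7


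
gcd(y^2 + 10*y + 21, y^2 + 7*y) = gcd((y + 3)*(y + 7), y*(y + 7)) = y + 7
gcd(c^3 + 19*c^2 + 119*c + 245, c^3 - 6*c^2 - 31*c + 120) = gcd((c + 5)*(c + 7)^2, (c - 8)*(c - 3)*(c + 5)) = c + 5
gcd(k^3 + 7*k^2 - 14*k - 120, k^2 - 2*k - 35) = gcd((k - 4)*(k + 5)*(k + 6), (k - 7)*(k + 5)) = k + 5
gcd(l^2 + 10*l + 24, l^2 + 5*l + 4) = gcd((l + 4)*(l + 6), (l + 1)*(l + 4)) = l + 4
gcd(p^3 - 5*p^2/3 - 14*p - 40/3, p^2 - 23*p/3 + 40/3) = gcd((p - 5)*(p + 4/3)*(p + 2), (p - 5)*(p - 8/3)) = p - 5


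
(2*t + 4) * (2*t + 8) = 4*t^2 + 24*t + 32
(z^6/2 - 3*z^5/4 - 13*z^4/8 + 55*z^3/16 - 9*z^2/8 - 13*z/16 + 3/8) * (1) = z^6/2 - 3*z^5/4 - 13*z^4/8 + 55*z^3/16 - 9*z^2/8 - 13*z/16 + 3/8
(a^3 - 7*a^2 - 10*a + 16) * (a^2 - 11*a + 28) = a^5 - 18*a^4 + 95*a^3 - 70*a^2 - 456*a + 448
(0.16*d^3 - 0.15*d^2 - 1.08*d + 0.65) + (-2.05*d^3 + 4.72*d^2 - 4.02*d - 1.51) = -1.89*d^3 + 4.57*d^2 - 5.1*d - 0.86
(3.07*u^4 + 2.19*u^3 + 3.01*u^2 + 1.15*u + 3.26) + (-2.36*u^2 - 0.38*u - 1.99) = 3.07*u^4 + 2.19*u^3 + 0.65*u^2 + 0.77*u + 1.27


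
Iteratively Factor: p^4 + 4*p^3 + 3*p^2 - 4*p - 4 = (p + 2)*(p^3 + 2*p^2 - p - 2) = (p + 1)*(p + 2)*(p^2 + p - 2) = (p - 1)*(p + 1)*(p + 2)*(p + 2)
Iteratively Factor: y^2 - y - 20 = (y - 5)*(y + 4)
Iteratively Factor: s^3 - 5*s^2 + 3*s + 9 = (s - 3)*(s^2 - 2*s - 3) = (s - 3)*(s + 1)*(s - 3)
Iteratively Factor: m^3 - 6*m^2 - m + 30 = (m - 3)*(m^2 - 3*m - 10) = (m - 3)*(m + 2)*(m - 5)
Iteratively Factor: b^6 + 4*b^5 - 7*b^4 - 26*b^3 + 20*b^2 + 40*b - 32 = (b - 2)*(b^5 + 6*b^4 + 5*b^3 - 16*b^2 - 12*b + 16) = (b - 2)*(b + 2)*(b^4 + 4*b^3 - 3*b^2 - 10*b + 8) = (b - 2)*(b - 1)*(b + 2)*(b^3 + 5*b^2 + 2*b - 8) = (b - 2)*(b - 1)*(b + 2)^2*(b^2 + 3*b - 4) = (b - 2)*(b - 1)*(b + 2)^2*(b + 4)*(b - 1)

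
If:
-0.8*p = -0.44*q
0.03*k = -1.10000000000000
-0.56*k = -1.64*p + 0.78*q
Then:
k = -36.67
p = -92.57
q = -168.31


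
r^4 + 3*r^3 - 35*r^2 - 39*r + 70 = (r - 5)*(r - 1)*(r + 2)*(r + 7)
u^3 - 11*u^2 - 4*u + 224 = (u - 8)*(u - 7)*(u + 4)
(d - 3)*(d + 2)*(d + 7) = d^3 + 6*d^2 - 13*d - 42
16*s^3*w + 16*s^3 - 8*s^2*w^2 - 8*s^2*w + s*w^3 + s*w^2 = (-4*s + w)^2*(s*w + s)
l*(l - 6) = l^2 - 6*l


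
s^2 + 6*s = s*(s + 6)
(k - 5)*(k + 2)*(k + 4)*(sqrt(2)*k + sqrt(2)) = sqrt(2)*k^4 + 2*sqrt(2)*k^3 - 21*sqrt(2)*k^2 - 62*sqrt(2)*k - 40*sqrt(2)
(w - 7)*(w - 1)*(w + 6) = w^3 - 2*w^2 - 41*w + 42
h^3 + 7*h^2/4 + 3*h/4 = h*(h + 3/4)*(h + 1)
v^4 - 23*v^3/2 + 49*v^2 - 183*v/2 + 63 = (v - 7/2)*(v - 3)^2*(v - 2)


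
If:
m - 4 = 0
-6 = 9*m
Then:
No Solution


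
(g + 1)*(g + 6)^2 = g^3 + 13*g^2 + 48*g + 36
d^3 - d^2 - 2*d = d*(d - 2)*(d + 1)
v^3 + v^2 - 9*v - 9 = (v - 3)*(v + 1)*(v + 3)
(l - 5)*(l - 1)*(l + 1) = l^3 - 5*l^2 - l + 5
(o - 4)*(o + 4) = o^2 - 16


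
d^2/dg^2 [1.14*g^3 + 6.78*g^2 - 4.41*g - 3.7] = 6.84*g + 13.56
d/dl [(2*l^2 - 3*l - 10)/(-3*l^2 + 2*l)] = 5*(-l^2 - 12*l + 4)/(l^2*(9*l^2 - 12*l + 4))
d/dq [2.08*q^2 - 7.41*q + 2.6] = 4.16*q - 7.41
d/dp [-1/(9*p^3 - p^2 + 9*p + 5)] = (27*p^2 - 2*p + 9)/(9*p^3 - p^2 + 9*p + 5)^2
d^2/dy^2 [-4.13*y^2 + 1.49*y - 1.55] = -8.26000000000000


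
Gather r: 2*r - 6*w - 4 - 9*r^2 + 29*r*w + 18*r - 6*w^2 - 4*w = -9*r^2 + r*(29*w + 20) - 6*w^2 - 10*w - 4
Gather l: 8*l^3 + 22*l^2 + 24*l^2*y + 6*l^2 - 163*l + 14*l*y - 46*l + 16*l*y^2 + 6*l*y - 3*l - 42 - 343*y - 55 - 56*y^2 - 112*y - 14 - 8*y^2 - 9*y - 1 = 8*l^3 + l^2*(24*y + 28) + l*(16*y^2 + 20*y - 212) - 64*y^2 - 464*y - 112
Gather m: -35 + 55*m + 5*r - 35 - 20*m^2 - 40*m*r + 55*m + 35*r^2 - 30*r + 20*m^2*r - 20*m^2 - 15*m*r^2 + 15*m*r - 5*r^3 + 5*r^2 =m^2*(20*r - 40) + m*(-15*r^2 - 25*r + 110) - 5*r^3 + 40*r^2 - 25*r - 70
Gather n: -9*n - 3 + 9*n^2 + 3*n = 9*n^2 - 6*n - 3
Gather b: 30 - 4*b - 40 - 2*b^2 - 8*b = -2*b^2 - 12*b - 10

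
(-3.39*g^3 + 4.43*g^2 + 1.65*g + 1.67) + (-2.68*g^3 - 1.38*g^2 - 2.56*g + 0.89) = -6.07*g^3 + 3.05*g^2 - 0.91*g + 2.56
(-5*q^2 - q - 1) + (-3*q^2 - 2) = -8*q^2 - q - 3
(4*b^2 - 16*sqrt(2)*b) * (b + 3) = 4*b^3 - 16*sqrt(2)*b^2 + 12*b^2 - 48*sqrt(2)*b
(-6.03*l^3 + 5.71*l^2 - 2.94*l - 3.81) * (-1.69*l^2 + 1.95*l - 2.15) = 10.1907*l^5 - 21.4084*l^4 + 29.0676*l^3 - 11.5706*l^2 - 1.1085*l + 8.1915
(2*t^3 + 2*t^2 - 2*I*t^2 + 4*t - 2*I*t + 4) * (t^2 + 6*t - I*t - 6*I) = 2*t^5 + 14*t^4 - 4*I*t^4 + 14*t^3 - 28*I*t^3 + 14*t^2 - 28*I*t^2 + 12*t - 28*I*t - 24*I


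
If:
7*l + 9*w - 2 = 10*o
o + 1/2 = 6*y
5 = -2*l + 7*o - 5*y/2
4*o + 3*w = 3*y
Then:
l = 1380/61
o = 935/122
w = -1621/183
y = 83/61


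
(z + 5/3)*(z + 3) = z^2 + 14*z/3 + 5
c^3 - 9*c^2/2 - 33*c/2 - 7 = (c - 7)*(c + 1/2)*(c + 2)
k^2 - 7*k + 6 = (k - 6)*(k - 1)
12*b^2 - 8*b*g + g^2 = (-6*b + g)*(-2*b + g)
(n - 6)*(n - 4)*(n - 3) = n^3 - 13*n^2 + 54*n - 72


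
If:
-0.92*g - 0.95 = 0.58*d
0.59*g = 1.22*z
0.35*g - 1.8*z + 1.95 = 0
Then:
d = -7.58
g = 3.75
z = 1.81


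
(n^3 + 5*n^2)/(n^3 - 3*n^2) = (n + 5)/(n - 3)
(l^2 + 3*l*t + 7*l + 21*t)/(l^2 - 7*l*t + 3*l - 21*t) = (l^2 + 3*l*t + 7*l + 21*t)/(l^2 - 7*l*t + 3*l - 21*t)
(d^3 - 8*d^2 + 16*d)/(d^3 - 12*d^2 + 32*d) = (d - 4)/(d - 8)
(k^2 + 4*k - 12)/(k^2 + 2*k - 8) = (k + 6)/(k + 4)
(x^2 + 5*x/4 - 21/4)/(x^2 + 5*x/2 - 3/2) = (4*x - 7)/(2*(2*x - 1))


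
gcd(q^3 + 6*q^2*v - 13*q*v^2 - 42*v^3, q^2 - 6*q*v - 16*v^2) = q + 2*v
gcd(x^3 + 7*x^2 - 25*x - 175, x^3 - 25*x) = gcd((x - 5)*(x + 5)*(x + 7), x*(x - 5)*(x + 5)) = x^2 - 25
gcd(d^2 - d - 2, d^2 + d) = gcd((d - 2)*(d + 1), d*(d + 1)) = d + 1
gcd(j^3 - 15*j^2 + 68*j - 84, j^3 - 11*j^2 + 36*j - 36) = j^2 - 8*j + 12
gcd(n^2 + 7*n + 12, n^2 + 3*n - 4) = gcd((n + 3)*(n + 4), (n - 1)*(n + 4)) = n + 4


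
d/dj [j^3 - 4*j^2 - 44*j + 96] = 3*j^2 - 8*j - 44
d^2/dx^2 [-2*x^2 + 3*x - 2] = -4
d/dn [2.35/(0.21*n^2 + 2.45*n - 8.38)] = (-0.987*n - 5.7575)/(0.21*n^2 + 2.45*n - 8.38)^2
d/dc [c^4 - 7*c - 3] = 4*c^3 - 7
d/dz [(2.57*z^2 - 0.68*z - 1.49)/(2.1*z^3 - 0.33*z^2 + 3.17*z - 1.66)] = (-5.397*z^4 + 2.856*z^3 + 17.3095*z^2 - 9.5158*z + 5.8521)/(4.41*z^6 - 1.386*z^5 + 13.4229*z^4 - 9.0642*z^3 + 11.1445*z^2 - 10.5244*z + 2.7556)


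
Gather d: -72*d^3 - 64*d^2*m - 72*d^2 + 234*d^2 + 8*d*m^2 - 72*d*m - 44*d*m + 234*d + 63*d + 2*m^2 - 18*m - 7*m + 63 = -72*d^3 + d^2*(162 - 64*m) + d*(8*m^2 - 116*m + 297) + 2*m^2 - 25*m + 63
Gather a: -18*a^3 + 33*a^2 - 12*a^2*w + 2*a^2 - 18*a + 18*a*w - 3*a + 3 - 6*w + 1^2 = -18*a^3 + a^2*(35 - 12*w) + a*(18*w - 21) - 6*w + 4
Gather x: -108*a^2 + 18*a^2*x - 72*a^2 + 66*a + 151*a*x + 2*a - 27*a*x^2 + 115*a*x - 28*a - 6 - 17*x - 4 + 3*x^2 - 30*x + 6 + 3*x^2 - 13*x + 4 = -180*a^2 + 40*a + x^2*(6 - 27*a) + x*(18*a^2 + 266*a - 60)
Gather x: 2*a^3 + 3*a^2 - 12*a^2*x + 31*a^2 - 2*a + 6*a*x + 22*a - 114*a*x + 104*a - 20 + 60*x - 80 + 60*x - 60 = 2*a^3 + 34*a^2 + 124*a + x*(-12*a^2 - 108*a + 120) - 160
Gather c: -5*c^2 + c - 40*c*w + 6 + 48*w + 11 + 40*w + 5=-5*c^2 + c*(1 - 40*w) + 88*w + 22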